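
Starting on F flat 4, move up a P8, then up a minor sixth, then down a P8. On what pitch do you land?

D double-flat 5

Fb4 up a perfect octave → Fb5 (12 semitones).
A minor sixth up from Fb5 is Dbb6.
Down a perfect octave from Dbb6: Dbb5 (12 semitones down).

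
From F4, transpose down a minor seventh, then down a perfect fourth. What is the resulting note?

D3

A minor seventh down from F4 is G3.
G3 down a perfect fourth → D3 (5 semitones).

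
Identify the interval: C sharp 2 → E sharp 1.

minor sixth

Descending from C#2 to E#1 is the same interval as ascending E#1 to C#2.
E to C spans six letter names (E-F-G-A-B-C) — that makes it a sixth of some quality.
At 8 semitones, E#1→C#2 falls one short of a major sixth: minor.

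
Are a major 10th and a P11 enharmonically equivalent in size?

No

A major tenth spans 16 semitones; a perfect eleventh spans 17 semitones. They differ by 1.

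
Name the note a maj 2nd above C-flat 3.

The second takes the letter from C up to D.
Moving 2 semitones up from Cb3 (the size of a major second) reaches Db3.

D-flat 3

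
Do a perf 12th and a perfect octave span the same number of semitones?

A perfect twelfth is 19 semitones but a perfect octave is 12 semitones — different sizes.

No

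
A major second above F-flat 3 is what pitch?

The second takes the letter from F up to G.
Moving 2 semitones up from Fb3 (the size of a major second) reaches Gb3.

G-flat 3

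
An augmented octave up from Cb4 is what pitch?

C5

For an octave the letter name doesn't change: still C, an octave up.
An augmented octave spans 13 semitones, so from Cb4 the target pitch is C5.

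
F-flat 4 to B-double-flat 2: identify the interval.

P12

Descending from Fb4 to Bbb2 is the same interval as ascending Bbb2 to Fb4.
B to F spans five letter names (B-C-D-E-F), plus an octave, so the interval is some kind of twelfth.
Counting semitones, Bbb2→Fb4 is 19, which is the perfect twelfth.
(Equivalently, a compound perfect fifth: a perfect fifth plus an octave.)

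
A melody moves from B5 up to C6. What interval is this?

m2

B to C spans two letter names (B-C) — that makes it a second of some quality.
At 1 semitone, B5→C6 falls one short of a major second: minor.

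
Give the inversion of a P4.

P5

Inverted interval numbers add to nine, so a fourth pairs with a fifth (4 + 5 = 9).
And perfect stays perfect under inversion, so we get a perfect fifth.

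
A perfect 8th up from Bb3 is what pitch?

The letter stays B (same as the start), shifted an octave up.
A perfect octave is 12 semitones; 12 semitones up from Bb3 gives Bb4.

Bb4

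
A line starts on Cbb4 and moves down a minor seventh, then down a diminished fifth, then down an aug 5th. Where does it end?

Cbb2

Down a minor seventh from Cbb4: Dbb3 (10 semitones down).
A diminished fifth down from Dbb3 is Gb2.
An augmented fifth down from Gb2 is Cbb2.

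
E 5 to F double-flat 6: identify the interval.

dd9

E to F spans two letter names (E-F), plus an octave: a ninth.
The major ninth is 14 semitones; here we have 11, three semitones narrower: doubly diminished.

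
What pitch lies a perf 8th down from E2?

For an octave the letter name doesn't change: still E, an octave down.
A perfect octave spans 12 semitones, so from E2 the target pitch is E1.

E1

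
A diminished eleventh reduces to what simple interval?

diminished fourth

Take out an octave (7 from the number): 11 − 7 = 4.
So a diminished eleventh is an octave plus a diminished fourth. The quality is unchanged.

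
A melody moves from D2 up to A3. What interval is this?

D to A spans five letter names (D-E-F-G-A), plus an octave, so the interval is some kind of twelfth.
D2 to A3 is 19 semitones, matching the perfect twelfth exactly, so the quality is perfect.
(Equivalently, a compound perfect fifth: a perfect fifth plus an octave.)

perfect twelfth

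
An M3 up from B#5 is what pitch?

Counting three letter names up from B lands on D.
Moving 4 semitones up from B#5 (the size of a major third) reaches D##6.

D##6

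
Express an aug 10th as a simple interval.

Take out an octave (7 from the number): 10 − 7 = 3.
So an augmented tenth is an octave plus an augmented third. The quality is unchanged.

augmented third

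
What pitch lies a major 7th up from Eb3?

D4

Seven letter names up from E: D.
Moving 11 semitones up from Eb3 (the size of a major seventh) reaches D4.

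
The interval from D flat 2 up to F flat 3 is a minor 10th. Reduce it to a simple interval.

m3

Each octave removed subtracts seven from the number: 10 − 7 = 3.
That makes a minor tenth a compound minor third — an octave plus a minor third.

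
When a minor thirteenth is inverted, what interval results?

major 3rd

First reduce the compound minor thirteenth to its simple form, a minor sixth.
Interval numbers invert to sum to nine: 6 + 3 = 9, so a sixth inverts to a third.
The quality also flips — minor becomes major — giving a major third.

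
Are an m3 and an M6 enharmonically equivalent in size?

No

A minor third spans 3 semitones; a major sixth spans 9 semitones. They differ by 6.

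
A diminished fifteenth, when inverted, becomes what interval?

First reduce the compound diminished fifteenth to its simple form, a diminished octave.
The rule of nine gives the new number: 9 − 8 = 1, so an octave becomes a unison.
The quality also flips — diminished becomes augmented — giving an augmented unison.

augmented unison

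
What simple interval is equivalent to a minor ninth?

minor second

Take out an octave (7 from the number): 9 − 7 = 2.
That makes a minor ninth a compound minor second — an octave plus a minor second.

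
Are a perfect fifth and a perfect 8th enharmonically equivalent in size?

A perfect fifth spans 7 semitones; a perfect octave spans 12 semitones. They differ by 5.

No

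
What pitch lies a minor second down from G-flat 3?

Two letter names down from G: F.
A minor second spans 1 semitone, so from Gb3 the target pitch is F3.

F 3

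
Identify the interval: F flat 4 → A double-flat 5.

F to A spans three letter names (F-G-A), plus an octave: a tenth.
Fb4 to Abb5 is 15 semitones, a half step short of the major tenth (16), so this is minor.
(Equivalently, a compound minor third: a minor third plus an octave.)

minor tenth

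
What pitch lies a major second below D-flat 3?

C-flat 3

The second takes the letter from D down to C.
A major second spans 2 semitones, so from Db3 the target pitch is Cb3.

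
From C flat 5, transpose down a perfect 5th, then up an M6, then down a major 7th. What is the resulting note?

E double-flat 4

A perfect fifth down from Cb5 is Fb4.
Fb4 up a major sixth → Db5 (9 semitones).
Db5 down a major seventh → Ebb4 (11 semitones).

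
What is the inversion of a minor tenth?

First reduce the compound minor tenth to its simple form, a minor third.
Interval numbers invert to sum to nine: 3 + 6 = 9, so a third inverts to a sixth.
Quality inverts too: minor becomes major. That makes the inversion a major sixth.

major 6th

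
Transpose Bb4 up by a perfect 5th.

F5

The fifth takes the letter from B up to F.
A perfect fifth spans 7 semitones, so from Bb4 the target pitch is F5.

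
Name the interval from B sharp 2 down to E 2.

augmented fifth

Descending from B#2 to E2 is the same interval as ascending E2 to B#2.
E to B spans five letter names (E-F-G-A-B) — that makes it a fifth of some quality.
A perfect fifth would be 7 semitones; E2 to B#2 is 8, one semitone wider, so the interval is augmented.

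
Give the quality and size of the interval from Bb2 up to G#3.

A6

B to G spans six letter names (B-C-D-E-F-G): a sixth.
The major sixth is 9 semitones; here we have 10, one semitone wider: augmented.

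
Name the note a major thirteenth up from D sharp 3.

B sharp 4

The thirteenth's letter: D up six letter names plus an octave → B.
A major thirteenth spans 21 semitones, so from D#3 the target pitch is B#4.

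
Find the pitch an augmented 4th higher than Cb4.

Counting four letter names up from C lands on F.
An augmented fourth spans 6 semitones, so from Cb4 the target pitch is F4.

F4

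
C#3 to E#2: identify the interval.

minor sixth

Descending from C#3 to E#2 is the same interval as ascending E#2 to C#3.
E to C spans six letter names (E-F-G-A-B-C): a sixth.
A major sixth would be 9 semitones, but E#2 to C#3 is 8 — one semitone narrower, making it a minor sixth.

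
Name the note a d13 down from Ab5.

Six letters down from A (plus an octave) reaches C.
A diminished thirteenth spans 19 semitones, so from Ab5 the target pitch is C#4.

C#4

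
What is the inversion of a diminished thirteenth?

First reduce the compound diminished thirteenth to its simple form, a diminished sixth.
The rule of nine gives the new number: 9 − 6 = 3, so a sixth becomes a third.
The quality also flips — diminished becomes augmented — giving an augmented third.

augmented third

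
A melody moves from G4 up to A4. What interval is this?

major 2nd

G to A spans two letter names (G-A), so the interval is some kind of second.
G4 to A4 is 2 semitones, matching the major second exactly, so the quality is major.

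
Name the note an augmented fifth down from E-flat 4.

Five letter names down from E: A.
An augmented fifth spans 8 semitones, so from Eb4 the target pitch is Abb3.

A-double-flat 3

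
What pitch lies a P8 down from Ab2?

Ab1

For an octave the letter name doesn't change: still A, an octave down.
A perfect octave is 12 semitones; 12 semitones down from Ab2 gives Ab1.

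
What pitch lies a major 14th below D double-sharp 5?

E sharp 3

Seven letters down from D (plus an octave) reaches E.
Moving 23 semitones down from D##5 (the size of a major fourteenth) reaches E#3.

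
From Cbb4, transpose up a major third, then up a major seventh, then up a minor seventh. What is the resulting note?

Cb6

Up a major third from Cbb4: Ebb4 (4 semitones up).
Ebb4 up a major seventh → Db5 (11 semitones).
Up a minor seventh from Db5: Cb6 (10 semitones up).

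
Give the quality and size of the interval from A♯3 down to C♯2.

major thirteenth

Descending from A#3 to C#2 is the same interval as ascending C#2 to A#3.
C to A spans six letter names (C-D-E-F-G-A), plus an octave, so the interval is some kind of thirteenth.
Counting semitones, C#2→A#3 is 21, which is the major thirteenth.
(Equivalently, a compound major sixth: a major sixth plus an octave.)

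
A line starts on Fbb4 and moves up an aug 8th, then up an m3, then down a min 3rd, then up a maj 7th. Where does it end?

An augmented octave up from Fbb4 is Fb5.
A minor third up from Fb5 is Abb5.
Abb5 down a minor third → Fb5 (3 semitones).
A major seventh up from Fb5 is Eb6.

Eb6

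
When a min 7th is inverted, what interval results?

M2

Inverted interval numbers add to nine, so a seventh pairs with a second (7 + 2 = 9).
The quality also flips — minor becomes major — giving a major second.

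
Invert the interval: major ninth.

minor 7th

First reduce the compound major ninth to its simple form, a major second.
Inverted interval numbers add to nine, so a second pairs with a seventh (2 + 7 = 9).
The quality also flips — major becomes minor — giving a minor seventh.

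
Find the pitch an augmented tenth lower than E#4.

C3

The tenth's letter: E down three letter names plus an octave → C.
An augmented tenth is 17 semitones; 17 semitones down from E#4 gives C3.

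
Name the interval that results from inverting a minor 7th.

Inverted interval numbers add to nine, so a seventh pairs with a second (7 + 2 = 9).
And minor becomes major under inversion, so we get a major second.

major 2nd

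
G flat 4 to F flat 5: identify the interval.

G to F spans seven letter names (G-A-B-C-D-E-F) — that makes it a seventh of some quality.
A major seventh would be 11 semitones, but Gb4 to Fb5 is 10 — one semitone narrower, making it a minor seventh.

minor seventh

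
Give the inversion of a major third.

minor sixth

Inverted interval numbers add to nine, so a third pairs with a sixth (3 + 6 = 9).
Quality inverts too: major becomes minor. That makes the inversion a minor sixth.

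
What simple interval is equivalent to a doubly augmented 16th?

doubly augmented 2nd

Subtracting seven from the interval number removes an octave: 16 − 14 = 2.
That makes a doubly augmented sixteenth a compound doubly augmented second — 2 octaves plus a doubly augmented second.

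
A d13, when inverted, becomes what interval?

augmented 3rd

First reduce the compound diminished thirteenth to its simple form, a diminished sixth.
Inverted interval numbers add to nine, so a sixth pairs with a third (6 + 3 = 9).
The quality also flips — diminished becomes augmented — giving an augmented third.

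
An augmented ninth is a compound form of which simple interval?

Each octave removed subtracts seven from the number: 9 − 7 = 2.
That makes an augmented ninth a compound augmented second — an octave plus an augmented second.

augmented second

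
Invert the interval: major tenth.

minor sixth

First reduce the compound major tenth to its simple form, a major third.
The rule of nine gives the new number: 9 − 3 = 6, so a third becomes a sixth.
And major becomes minor under inversion, so we get a minor sixth.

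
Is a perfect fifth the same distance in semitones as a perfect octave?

No

7 semitones (perfect fifth) vs 12 semitones (perfect octave): not equal.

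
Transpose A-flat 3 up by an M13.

F 5

Counting six letter names plus an octave up from A lands on F.
A major thirteenth is 21 semitones; 21 semitones up from Ab3 gives F5.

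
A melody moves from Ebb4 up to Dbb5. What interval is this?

E to D spans seven letter names (E-F-G-A-B-C-D), so the interval is some kind of seventh.
At 10 semitones, Ebb4→Dbb5 falls one short of a major seventh: minor.

minor 7th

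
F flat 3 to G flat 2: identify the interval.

Descending from Fb3 to Gb2 is the same interval as ascending Gb2 to Fb3.
G to F spans seven letter names (G-A-B-C-D-E-F), so the interval is some kind of seventh.
At 10 semitones, Gb2→Fb3 falls one short of a major seventh: minor.

minor seventh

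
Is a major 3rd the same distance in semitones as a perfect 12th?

No

A major third is 4 semitones but a perfect twelfth is 19 semitones — different sizes.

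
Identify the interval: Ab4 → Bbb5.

minor ninth

A to B spans two letter names (A-B), plus an octave, so the interval is some kind of ninth.
Ab4 to Bbb5 is 13 semitones, a half step short of the major ninth (14), so this is minor.
(Equivalently, a compound minor second: a minor second plus an octave.)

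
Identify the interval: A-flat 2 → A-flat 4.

A to A is the same letter name, plus 2 octaves, so the interval is some kind of fifteenth.
Counting semitones, Ab2→Ab4 is 24, which is the perfect fifteenth.
(Equivalently, a compound perfect octave: a perfect octave plus an octave.)

perfect fifteenth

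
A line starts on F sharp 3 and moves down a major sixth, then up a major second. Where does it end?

Down a major sixth from F#3: A2 (9 semitones down).
A major second up from A2 is B2.

B 2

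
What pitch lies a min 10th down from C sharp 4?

A sharp 2

Three letters down from C (plus an octave) reaches A.
Moving 15 semitones down from C#4 (the size of a minor tenth) reaches A#2.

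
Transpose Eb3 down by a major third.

The third takes the letter from E down to C.
Moving 4 semitones down from Eb3 (the size of a major third) reaches Cb3.

Cb3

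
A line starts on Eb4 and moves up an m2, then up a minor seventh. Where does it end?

Ebb5

A minor second up from Eb4 is Fb4.
Up a minor seventh from Fb4: Ebb5 (10 semitones up).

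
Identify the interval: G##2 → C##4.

perfect eleventh

G to C spans four letter names (G-A-B-C), plus an octave: an eleventh.
The perfect eleventh spans 17 semitones, and G##2 to C##4 is exactly 17 semitones — so this is a perfect eleventh.
(Equivalently, a compound perfect fourth: a perfect fourth plus an octave.)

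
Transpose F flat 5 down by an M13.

A double-flat 3

The thirteenth's letter: F down six letter names plus an octave → A.
A major thirteenth spans 21 semitones, so from Fb5 the target pitch is Abb3.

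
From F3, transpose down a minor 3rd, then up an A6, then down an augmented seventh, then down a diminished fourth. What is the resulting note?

A minor third down from F3 is D3.
Up an augmented sixth from D3: B#3 (10 semitones up).
An augmented seventh down from B#3 is C3.
A diminished fourth down from C3 is G#2.

G#2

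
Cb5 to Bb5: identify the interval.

C to B spans seven letter names (C-D-E-F-G-A-B), so the interval is some kind of seventh.
The major seventh spans 11 semitones, and Cb5 to Bb5 is exactly 11 semitones — so this is a major seventh.

major 7th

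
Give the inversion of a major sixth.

minor third

Inverted interval numbers add to nine, so a sixth pairs with a third (6 + 3 = 9).
Quality inverts too: major becomes minor. That makes the inversion a minor third.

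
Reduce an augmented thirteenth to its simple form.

A6

Take out an octave (7 from the number): 13 − 7 = 6.
Quality carries through unchanged, so the simple form is an augmented sixth.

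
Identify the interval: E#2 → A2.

diminished fourth

E to A spans four letter names (E-F-G-A), so the interval is some kind of fourth.
A perfect fourth would be 5 semitones; E#2 to A2 is 4, one semitone narrower, so the interval is diminished.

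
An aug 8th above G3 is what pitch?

An octave keeps the letter name G, an octave up from G.
An augmented octave is 13 semitones; 13 semitones up from G3 gives G#4.

G#4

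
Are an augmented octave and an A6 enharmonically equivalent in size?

13 semitones (augmented octave) vs 10 semitones (augmented sixth): not equal.

No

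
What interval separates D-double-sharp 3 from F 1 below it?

doubly augmented thirteenth

Descending from D##3 to F1 is the same interval as ascending F1 to D##3.
F to D spans six letter names (F-G-A-B-C-D), plus an octave: a thirteenth.
F1 to D##3 spans 23 semitones — two semitones wider than the major thirteenth (21) — giving a doubly augmented thirteenth.
(Equivalently, a compound doubly augmented sixth: a doubly augmented sixth plus an octave.)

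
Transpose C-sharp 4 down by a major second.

B 3

The second takes the letter from C down to B.
Moving 2 semitones down from C#4 (the size of a major second) reaches B3.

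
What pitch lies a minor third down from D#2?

B#1

The third takes the letter from D down to B.
A minor third spans 3 semitones, so from D#2 the target pitch is B#1.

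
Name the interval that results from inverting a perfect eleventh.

First reduce the compound perfect eleventh to its simple form, a perfect fourth.
Interval numbers invert to sum to nine: 4 + 5 = 9, so a fourth inverts to a fifth.
And perfect stays perfect under inversion, so we get a perfect fifth.

perfect 5th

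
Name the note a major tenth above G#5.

B#6

Three letters up from G (plus an octave) reaches B.
A major tenth spans 16 semitones, so from G#5 the target pitch is B#6.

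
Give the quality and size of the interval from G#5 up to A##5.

G to A spans two letter names (G-A), so the interval is some kind of second.
A major second would be 2 semitones; G#5 to A##5 is 3, one semitone wider, so the interval is augmented.

A2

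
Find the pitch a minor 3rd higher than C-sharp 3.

The third takes the letter from C up to E.
A minor third spans 3 semitones, so from C#3 the target pitch is E3.

E 3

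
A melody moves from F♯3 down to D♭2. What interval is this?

Descending from F#3 to Db2 is the same interval as ascending Db2 to F#3.
D to F spans three letter names (D-E-F), plus an octave, so the interval is some kind of tenth.
Db2 to F#3 spans 17 semitones — one semitone wider than the major tenth (16) — giving an augmented tenth.
(Equivalently, a compound augmented third: an augmented third plus an octave.)

augmented tenth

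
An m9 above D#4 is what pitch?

Counting two letter names plus an octave up from D lands on E.
A minor ninth is 13 semitones; 13 semitones up from D#4 gives E5.

E5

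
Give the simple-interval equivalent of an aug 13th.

A6

Subtracting seven from the interval number removes an octave: 13 − 7 = 6.
So an augmented thirteenth is an octave plus an augmented sixth. The quality is unchanged.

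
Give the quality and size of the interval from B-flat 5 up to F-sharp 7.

B to F spans five letter names (B-C-D-E-F), plus an octave — that makes it a twelfth of some quality.
The perfect twelfth is 19 semitones; here we have 20, one semitone wider: augmented.
(Equivalently, a compound augmented fifth: an augmented fifth plus an octave.)

A12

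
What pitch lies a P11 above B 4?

The eleventh's letter: B up four letter names plus an octave → E.
A perfect eleventh is 17 semitones; 17 semitones up from B4 gives E6.

E 6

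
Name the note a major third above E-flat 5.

Three letter names up from E: G.
Moving 4 semitones up from Eb5 (the size of a major third) reaches G5.

G 5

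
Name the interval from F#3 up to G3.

minor second

F to G spans two letter names (F-G), so the interval is some kind of second.
F#3 to G3 is 1 semitone, a half step short of the major second (2), so this is minor.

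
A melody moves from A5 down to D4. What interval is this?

Descending from A5 to D4 is the same interval as ascending D4 to A5.
D to A spans five letter names (D-E-F-G-A), plus an octave — that makes it a twelfth of some quality.
D4 to A5 is 19 semitones, matching the perfect twelfth exactly, so the quality is perfect.
(Equivalently, a compound perfect fifth: a perfect fifth plus an octave.)

perfect twelfth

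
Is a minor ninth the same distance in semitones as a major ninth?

No

A minor ninth is 13 semitones but a major ninth is 14 semitones — different sizes.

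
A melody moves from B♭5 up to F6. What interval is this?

perfect fifth

B to F spans five letter names (B-C-D-E-F) — that makes it a fifth of some quality.
The perfect fifth spans 7 semitones, and Bb5 to F6 is exactly 7 semitones — so this is a perfect fifth.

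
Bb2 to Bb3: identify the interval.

B to B is the same letter name, plus an octave — that makes it an octave of some quality.
Counting semitones, Bb2→Bb3 is 12, which is the perfect octave.

perfect octave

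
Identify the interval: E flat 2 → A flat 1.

perfect fifth

Descending from Eb2 to Ab1 is the same interval as ascending Ab1 to Eb2.
A to E spans five letter names (A-B-C-D-E) — that makes it a fifth of some quality.
Ab1 to Eb2 is 7 semitones, matching the perfect fifth exactly, so the quality is perfect.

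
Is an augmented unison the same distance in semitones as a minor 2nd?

An augmented unison = 1 semitone = a minor second; enharmonically equal.

Yes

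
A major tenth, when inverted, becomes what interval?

First reduce the compound major tenth to its simple form, a major third.
The rule of nine gives the new number: 9 − 3 = 6, so a third becomes a sixth.
The quality also flips — major becomes minor — giving a minor sixth.

minor sixth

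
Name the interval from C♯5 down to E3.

major thirteenth

Descending from C#5 to E3 is the same interval as ascending E3 to C#5.
E to C spans six letter names (E-F-G-A-B-C), plus an octave: a thirteenth.
E3 to C#5 is 21 semitones, matching the major thirteenth exactly, so the quality is major.
(Equivalently, a compound major sixth: a major sixth plus an octave.)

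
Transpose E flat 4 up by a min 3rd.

G flat 4

Counting three letter names up from E lands on G.
A minor third spans 3 semitones, so from Eb4 the target pitch is Gb4.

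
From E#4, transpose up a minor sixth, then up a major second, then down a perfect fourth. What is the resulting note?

E#4 up a minor sixth → C#5 (8 semitones).
Up a major second from C#5: D#5 (2 semitones up).
D#5 down a perfect fourth → A#4 (5 semitones).

A#4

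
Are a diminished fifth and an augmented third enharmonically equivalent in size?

6 semitones (diminished fifth) vs 5 semitones (augmented third): not equal.

No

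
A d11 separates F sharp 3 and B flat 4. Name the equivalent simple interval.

diminished fourth

Each octave removed subtracts seven from the number: 11 − 7 = 4.
Quality carries through unchanged, so the simple form is a diminished fourth.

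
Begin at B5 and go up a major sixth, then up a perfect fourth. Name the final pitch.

A major sixth up from B5 is G#6.
Up a perfect fourth from G#6: C#7 (5 semitones up).

C#7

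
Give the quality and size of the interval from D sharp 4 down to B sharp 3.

minor third

Descending from D#4 to B#3 is the same interval as ascending B#3 to D#4.
B to D spans three letter names (B-C-D), so the interval is some kind of third.
At 3 semitones, B#3→D#4 falls one short of a major third: minor.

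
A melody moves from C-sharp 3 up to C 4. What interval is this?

C to C is the same letter name, plus an octave — that makes it an octave of some quality.
The perfect octave is 12 semitones; here we have 11, one semitone narrower: diminished.

d8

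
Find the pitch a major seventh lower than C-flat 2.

D-double-flat 1

Counting seven letter names down from C lands on D.
A major seventh spans 11 semitones, so from Cb2 the target pitch is Dbb1.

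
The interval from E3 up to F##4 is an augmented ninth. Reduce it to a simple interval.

augmented second

Subtracting seven from the interval number removes an octave: 9 − 7 = 2.
Quality carries through unchanged, so the simple form is an augmented second.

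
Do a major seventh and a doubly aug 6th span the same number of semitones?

Both span 11 semitones: a major seventh and a doubly augmented sixth are the same chromatic distance.

Yes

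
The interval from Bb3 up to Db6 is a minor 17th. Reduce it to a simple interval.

Subtracting seven from the interval number removes an octave: 17 − 14 = 3.
Quality carries through unchanged, so the simple form is a minor third.

m3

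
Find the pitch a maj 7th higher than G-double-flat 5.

The seventh takes the letter from G up to F.
A major seventh spans 11 semitones, so from Gbb5 the target pitch is Fb6.

F-flat 6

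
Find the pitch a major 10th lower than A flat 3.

F flat 2

Three letters down from A (plus an octave) reaches F.
Moving 16 semitones down from Ab3 (the size of a major tenth) reaches Fb2.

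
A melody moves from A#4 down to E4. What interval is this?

Descending from A#4 to E4 is the same interval as ascending E4 to A#4.
E to A spans four letter names (E-F-G-A): a fourth.
A perfect fourth would be 5 semitones; E4 to A#4 is 6, one semitone wider, so the interval is augmented.

A4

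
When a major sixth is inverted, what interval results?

The rule of nine gives the new number: 9 − 6 = 3, so a sixth becomes a third.
Quality inverts too: major becomes minor. That makes the inversion a minor third.

minor third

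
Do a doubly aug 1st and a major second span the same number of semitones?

A doubly augmented unison spans 2 semitones, and a major second also spans 2 semitones — they're enharmonic.

Yes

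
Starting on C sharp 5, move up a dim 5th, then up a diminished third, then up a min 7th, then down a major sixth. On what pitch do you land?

Up a diminished fifth from C#5: G5 (6 semitones up).
G5 up a diminished third → Bbb5 (2 semitones).
Up a minor seventh from Bbb5: Abb6 (10 semitones up).
A major sixth down from Abb6 is Cbb6.

C double-flat 6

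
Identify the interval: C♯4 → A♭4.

diminished sixth

C to A spans six letter names (C-D-E-F-G-A), so the interval is some kind of sixth.
The major sixth is 9 semitones; here we have 7, two semitones narrower: diminished.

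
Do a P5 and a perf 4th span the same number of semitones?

7 semitones (perfect fifth) vs 5 semitones (perfect fourth): not equal.

No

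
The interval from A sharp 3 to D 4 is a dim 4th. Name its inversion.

augmented 5th

The rule of nine gives the new number: 9 − 4 = 5, so a fourth becomes a fifth.
The quality also flips — diminished becomes augmented — giving an augmented fifth.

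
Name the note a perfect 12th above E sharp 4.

Five letters up from E (plus an octave) reaches B.
Moving 19 semitones up from E#4 (the size of a perfect twelfth) reaches B#5.

B sharp 5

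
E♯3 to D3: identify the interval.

Descending from E#3 to D3 is the same interval as ascending D3 to E#3.
D to E spans two letter names (D-E) — that makes it a second of some quality.
The major second is 2 semitones; here we have 3, one semitone wider: augmented.

augmented second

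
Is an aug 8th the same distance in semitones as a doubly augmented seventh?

An augmented octave = 13 semitones = a doubly augmented seventh; enharmonically equal.

Yes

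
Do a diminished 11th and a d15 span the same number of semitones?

A diminished eleventh spans 16 semitones; a diminished fifteenth spans 23 semitones. They differ by 7.

No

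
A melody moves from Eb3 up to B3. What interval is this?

E to B spans five letter names (E-F-G-A-B): a fifth.
Eb3 to B3 spans 8 semitones — one semitone wider than the perfect fifth (7) — giving an augmented fifth.

A5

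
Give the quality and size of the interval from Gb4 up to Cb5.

G to C spans four letter names (G-A-B-C): a fourth.
Counting semitones, Gb4→Cb5 is 5, which is the perfect fourth.

P4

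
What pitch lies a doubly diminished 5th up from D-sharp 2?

A-flat 2

Five letter names up from D: A.
A doubly diminished fifth spans 5 semitones, so from D#2 the target pitch is Ab2.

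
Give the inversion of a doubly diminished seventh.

doubly augmented second

Inverted interval numbers add to nine, so a seventh pairs with a second (7 + 2 = 9).
The quality also flips — doubly diminished becomes doubly augmented — giving a doubly augmented second.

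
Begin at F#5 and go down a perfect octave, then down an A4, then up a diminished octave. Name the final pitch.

F#5 down a perfect octave → F#4 (12 semitones).
An augmented fourth down from F#4 is C4.
Up a diminished octave from C4: Cb5 (11 semitones up).

Cb5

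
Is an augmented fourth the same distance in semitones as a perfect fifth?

No

An augmented fourth is 6 semitones but a perfect fifth is 7 semitones — different sizes.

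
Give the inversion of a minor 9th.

M7

First reduce the compound minor ninth to its simple form, a minor second.
Interval numbers invert to sum to nine: 2 + 7 = 9, so a second inverts to a seventh.
Quality inverts too: minor becomes major. That makes the inversion a major seventh.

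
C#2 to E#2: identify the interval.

C to E spans three letter names (C-D-E), so the interval is some kind of third.
C#2 to E#2 is 4 semitones, matching the major third exactly, so the quality is major.

major third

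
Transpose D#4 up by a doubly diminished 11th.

Counting four letter names plus an octave up from D lands on G.
Moving 15 semitones up from D#4 (the size of a doubly diminished eleventh) reaches Gb5.

Gb5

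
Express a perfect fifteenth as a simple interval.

perfect octave

Each octave removed subtracts seven from the number: 15 − 7 = 8.
Quality carries through unchanged, so the simple form is a perfect octave.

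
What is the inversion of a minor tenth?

major 6th

First reduce the compound minor tenth to its simple form, a minor third.
Interval numbers invert to sum to nine: 3 + 6 = 9, so a third inverts to a sixth.
And minor becomes major under inversion, so we get a major sixth.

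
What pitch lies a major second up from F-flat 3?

The second takes the letter from F up to G.
A major second spans 2 semitones, so from Fb3 the target pitch is Gb3.

G-flat 3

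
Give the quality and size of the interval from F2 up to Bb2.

F to B spans four letter names (F-G-A-B), so the interval is some kind of fourth.
F2 to Bb2 is 5 semitones, matching the perfect fourth exactly, so the quality is perfect.

perfect 4th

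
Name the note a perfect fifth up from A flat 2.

Counting five letter names up from A lands on E.
A perfect fifth is 7 semitones; 7 semitones up from Ab2 gives Eb3.

E flat 3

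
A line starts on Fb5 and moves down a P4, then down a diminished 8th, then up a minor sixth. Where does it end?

Ab4

Down a perfect fourth from Fb5: Cb5 (5 semitones down).
Cb5 down a diminished octave → C4 (11 semitones).
Up a minor sixth from C4: Ab4 (8 semitones up).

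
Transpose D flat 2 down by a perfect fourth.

The fourth takes the letter from D down to A.
A perfect fourth spans 5 semitones, so from Db2 the target pitch is Ab1.

A flat 1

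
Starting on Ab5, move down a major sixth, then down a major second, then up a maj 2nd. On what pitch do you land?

Cb5

Down a major sixth from Ab5: Cb5 (9 semitones down).
Down a major second from Cb5: Bbb4 (2 semitones down).
Up a major second from Bbb4: Cb5 (2 semitones up).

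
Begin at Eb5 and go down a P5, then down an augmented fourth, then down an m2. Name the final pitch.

A perfect fifth down from Eb5 is Ab4.
Down an augmented fourth from Ab4: Ebb4 (6 semitones down).
Ebb4 down a minor second → Db4 (1 semitone).

Db4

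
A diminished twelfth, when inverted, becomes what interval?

First reduce the compound diminished twelfth to its simple form, a diminished fifth.
Inverted interval numbers add to nine, so a fifth pairs with a fourth (5 + 4 = 9).
The quality also flips — diminished becomes augmented — giving an augmented fourth.

augmented fourth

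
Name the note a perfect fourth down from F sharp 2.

C sharp 2

Counting four letter names down from F lands on C.
Moving 5 semitones down from F#2 (the size of a perfect fourth) reaches C#2.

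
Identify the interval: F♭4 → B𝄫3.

perfect fifth

Descending from Fb4 to Bbb3 is the same interval as ascending Bbb3 to Fb4.
B to F spans five letter names (B-C-D-E-F), so the interval is some kind of fifth.
Counting semitones, Bbb3→Fb4 is 7, which is the perfect fifth.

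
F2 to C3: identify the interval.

F to C spans five letter names (F-G-A-B-C) — that makes it a fifth of some quality.
F2 to C3 is 7 semitones, matching the perfect fifth exactly, so the quality is perfect.

perfect 5th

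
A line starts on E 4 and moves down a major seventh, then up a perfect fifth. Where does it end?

Down a major seventh from E4: F3 (11 semitones down).
Up a perfect fifth from F3: C4 (7 semitones up).

C 4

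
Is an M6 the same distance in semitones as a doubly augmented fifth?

Yes

A major sixth = 9 semitones = a doubly augmented fifth; enharmonically equal.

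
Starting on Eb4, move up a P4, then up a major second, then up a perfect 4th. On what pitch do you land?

Eb5

Up a perfect fourth from Eb4: Ab4 (5 semitones up).
Ab4 up a major second → Bb4 (2 semitones).
A perfect fourth up from Bb4 is Eb5.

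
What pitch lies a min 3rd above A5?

The third takes the letter from A up to C.
A minor third spans 3 semitones, so from A5 the target pitch is C6.

C6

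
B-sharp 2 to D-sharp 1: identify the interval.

major thirteenth

Descending from B#2 to D#1 is the same interval as ascending D#1 to B#2.
D to B spans six letter names (D-E-F-G-A-B), plus an octave: a thirteenth.
The major thirteenth spans 21 semitones, and D#1 to B#2 is exactly 21 semitones — so this is a major thirteenth.
(Equivalently, a compound major sixth: a major sixth plus an octave.)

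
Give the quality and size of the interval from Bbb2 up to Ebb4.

perfect eleventh

B to E spans four letter names (B-C-D-E), plus an octave: an eleventh.
Bbb2 to Ebb4 is 17 semitones, matching the perfect eleventh exactly, so the quality is perfect.
(Equivalently, a compound perfect fourth: a perfect fourth plus an octave.)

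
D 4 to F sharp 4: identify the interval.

D to F spans three letter names (D-E-F): a third.
D4 to F#4 is 4 semitones, matching the major third exactly, so the quality is major.

major third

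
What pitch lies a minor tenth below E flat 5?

The tenth's letter: E down three letter names plus an octave → C.
Moving 15 semitones down from Eb5 (the size of a minor tenth) reaches C4.

C 4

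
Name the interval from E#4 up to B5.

E to B spans five letter names (E-F-G-A-B), plus an octave: a twelfth.
A perfect twelfth would be 19 semitones; E#4 to B5 is 18, one semitone narrower, so the interval is diminished.
(Equivalently, a compound diminished fifth: a diminished fifth plus an octave.)

diminished twelfth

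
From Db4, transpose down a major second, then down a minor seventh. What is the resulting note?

Db3

Db4 down a major second → Cb4 (2 semitones).
Down a minor seventh from Cb4: Db3 (10 semitones down).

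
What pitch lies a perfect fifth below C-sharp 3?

F-sharp 2

Five letter names down from C: F.
Moving 7 semitones down from C#3 (the size of a perfect fifth) reaches F#2.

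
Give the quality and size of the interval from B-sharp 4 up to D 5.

diminished third

B to D spans three letter names (B-C-D), so the interval is some kind of third.
A major third would be 4 semitones; B#4 to D5 is 2, two semitones narrower, so the interval is diminished.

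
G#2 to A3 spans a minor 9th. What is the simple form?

minor 2nd

Subtracting seven from the interval number removes an octave: 9 − 7 = 2.
Quality carries through unchanged, so the simple form is a minor second.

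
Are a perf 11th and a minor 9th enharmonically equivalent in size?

No

A perfect eleventh spans 17 semitones; a minor ninth spans 13 semitones. They differ by 4.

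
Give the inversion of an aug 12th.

d4

First reduce the compound augmented twelfth to its simple form, an augmented fifth.
Interval numbers invert to sum to nine: 5 + 4 = 9, so a fifth inverts to a fourth.
And augmented becomes diminished under inversion, so we get a diminished fourth.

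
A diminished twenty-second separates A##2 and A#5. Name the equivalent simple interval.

Take out 2 octaves (14 from the number): 22 − 14 = 8.
That makes a diminished twenty-second a compound diminished octave — 2 octaves plus a diminished octave.

diminished 8th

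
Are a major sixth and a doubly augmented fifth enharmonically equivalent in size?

Yes

A major sixth = 9 semitones = a doubly augmented fifth; enharmonically equal.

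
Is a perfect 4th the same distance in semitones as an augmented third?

Yes

A perfect fourth = 5 semitones = an augmented third; enharmonically equal.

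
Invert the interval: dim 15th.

First reduce the compound diminished fifteenth to its simple form, a diminished octave.
Inverted interval numbers add to nine, so an octave pairs with a unison (8 + 1 = 9).
Quality inverts too: diminished becomes augmented. That makes the inversion an augmented unison.

augmented unison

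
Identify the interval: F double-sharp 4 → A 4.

F to A spans three letter names (F-G-A) — that makes it a third of some quality.
F##4 to A4 spans 2 semitones — two semitones narrower than the major third (4) — giving a diminished third.

diminished third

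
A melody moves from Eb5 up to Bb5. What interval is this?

perfect fifth

E to B spans five letter names (E-F-G-A-B): a fifth.
Eb5 to Bb5 is 7 semitones, matching the perfect fifth exactly, so the quality is perfect.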